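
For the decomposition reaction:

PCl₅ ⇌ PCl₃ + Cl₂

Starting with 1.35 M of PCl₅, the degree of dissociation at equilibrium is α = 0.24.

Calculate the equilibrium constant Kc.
K_c = 0.1023

x = α·[A]₀ = 0.24 × 1.35 = 0.324 M dissociated.
At eq: [PCl₅] = 1.35 − 0.324 = 1.026 M; [PCl₃] = [Cl₂] = x = 0.324 M.
Kc = [PCl₃][Cl₂]/[PCl₅] = (0.324)²/1.026 = 0.1023.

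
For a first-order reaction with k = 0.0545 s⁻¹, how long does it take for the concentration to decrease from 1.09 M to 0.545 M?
12.72 s

From ln[A] = ln[A]₀ - k·t: t = ln([A]₀/[A])/k = ln(1.09/0.545)/0.0545 = ln(2.0000)/0.0545 = 0.6931/0.0545 = 12.72 s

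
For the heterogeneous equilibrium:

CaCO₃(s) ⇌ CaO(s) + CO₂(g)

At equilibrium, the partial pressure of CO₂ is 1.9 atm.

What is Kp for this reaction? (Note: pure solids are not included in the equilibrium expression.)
K_p = 1.9

Solids (CaCO₃, CaO) have activity 1 and are excluded.
Kp = P(CO₂) = 1.9.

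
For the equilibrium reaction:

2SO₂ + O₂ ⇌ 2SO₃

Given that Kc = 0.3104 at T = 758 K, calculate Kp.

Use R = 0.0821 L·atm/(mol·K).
K_p = 0.0050

Δn = (moles gaseous products) − (moles gaseous reactants) = -1
T = 758 K; RT = 0.0821 × 758 = 62.2318
Kp = Kc·(RT)^Δn = 0.3104 × (62.2318)^-1 = 0.3104 × 0.016069 = 0.0050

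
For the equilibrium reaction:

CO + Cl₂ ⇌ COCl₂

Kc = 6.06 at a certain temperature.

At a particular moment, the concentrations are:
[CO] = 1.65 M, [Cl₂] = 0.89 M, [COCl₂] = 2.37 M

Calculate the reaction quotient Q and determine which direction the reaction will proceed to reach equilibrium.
Q = 1.614, Q < K, reaction proceeds forward (toward products)

Q = ([COCl₂]) / ([CO] × [Cl₂])
  = ((2.37)) / ((1.65)·(0.89)) = 2.37/1.4685 = 1.614
Since Q = 1.614 < Kc = 6.06, the reaction proceeds forward (toward products) to reach equilibrium.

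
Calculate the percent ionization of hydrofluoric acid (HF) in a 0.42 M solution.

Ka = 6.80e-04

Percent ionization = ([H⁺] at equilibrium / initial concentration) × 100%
Percent ionization = 3.94%

Let x = [H⁺]. Ka = x²/(C - x) ⇒ x² + (6.80e-04)x - (6.80e-04)(0.42) = 0. x = 1.6563e-02. Percent = (1.6563e-02/0.42) × 100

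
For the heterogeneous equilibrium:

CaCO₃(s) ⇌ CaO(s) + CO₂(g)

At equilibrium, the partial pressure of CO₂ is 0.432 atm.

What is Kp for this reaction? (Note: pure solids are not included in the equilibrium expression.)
K_p = 0.432

Solids (CaCO₃, CaO) have activity 1 and are excluded.
Kp = P(CO₂) = 0.432.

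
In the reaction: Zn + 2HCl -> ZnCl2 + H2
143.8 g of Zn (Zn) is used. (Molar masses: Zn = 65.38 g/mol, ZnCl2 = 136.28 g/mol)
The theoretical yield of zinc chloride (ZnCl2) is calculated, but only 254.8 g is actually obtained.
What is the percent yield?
Moles of Zn = 143.8 g ÷ 65.38 g/mol = 2.19945 mol
Mole ratio: 1 mol ZnCl2 / 1 mol Zn
Moles of ZnCl2 = 2.19945 × (1/1) = 2.19945 mol
Theoretical yield = 2.19945 mol × 136.28 g/mol = 299.74 g
Actual yield = 254.8 g
Percent yield = (254.8 / 299.74) × 100% = 85.0%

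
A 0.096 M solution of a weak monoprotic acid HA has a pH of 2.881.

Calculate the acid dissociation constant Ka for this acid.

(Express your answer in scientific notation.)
K_a = 1.83e-05

[H⁺] = 10^(−pH) = 10^(−2.881) = 1.315e-03 M. For HA ⇌ H⁺ + A⁻, Ka = x²/(C − x) = (1.315e-03)²/(0.096 − 1.315e-03) = 1.83e-05.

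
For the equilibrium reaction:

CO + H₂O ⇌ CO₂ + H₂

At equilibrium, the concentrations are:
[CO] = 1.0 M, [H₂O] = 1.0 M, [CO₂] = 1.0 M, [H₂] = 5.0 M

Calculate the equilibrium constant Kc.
K_c = 5.0000

Kc = ([CO₂] × [H₂]) / ([CO] × [H₂O])
   = ((1.0)·(5.0)) / ((1.0)·(1.0))
   = 5 / 1 = 5.0000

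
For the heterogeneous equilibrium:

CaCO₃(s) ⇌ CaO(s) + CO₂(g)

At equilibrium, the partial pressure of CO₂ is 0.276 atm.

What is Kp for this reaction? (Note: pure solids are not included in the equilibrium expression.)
K_p = 0.276

Solids (CaCO₃, CaO) have activity 1 and are excluded.
Kp = P(CO₂) = 0.276.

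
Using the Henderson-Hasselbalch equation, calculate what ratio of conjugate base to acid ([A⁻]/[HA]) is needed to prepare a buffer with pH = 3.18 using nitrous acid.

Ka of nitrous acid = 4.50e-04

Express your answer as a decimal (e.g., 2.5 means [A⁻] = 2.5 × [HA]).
[A⁻]/[HA] = 0.681

pKa = −log(4.50e-04) = 3.3468. pH = pKa + log([A⁻]/[HA]). 3.18 = 3.3468 + log(ratio). log(ratio) = 3.18 − 3.3468 = -0.1668. ratio = 10^(-0.1668) = 0.681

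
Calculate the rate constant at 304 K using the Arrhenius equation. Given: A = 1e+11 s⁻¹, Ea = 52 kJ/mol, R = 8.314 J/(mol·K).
1.16e+02 s⁻¹

k = A·exp(-Ea/(R·T)) = 1e+11·exp(-52000/(8.314·304)) = 1e+11·exp(-20.5740) = 1e+11·1.1609e-09 = 1.16e+02 s⁻¹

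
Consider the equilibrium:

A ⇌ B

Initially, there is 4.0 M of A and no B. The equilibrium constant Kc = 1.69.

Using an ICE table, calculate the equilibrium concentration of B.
[B] = 2.513 M

ICE: [A] = 4.0 − x, [B] = x.
Kc = x/(4.0 − x) = 1.69 ⇒ x = 1.69·4.0/(1 + 1.69) = 6.76/2.69 = 2.513.
[B] = x = 2.513 M.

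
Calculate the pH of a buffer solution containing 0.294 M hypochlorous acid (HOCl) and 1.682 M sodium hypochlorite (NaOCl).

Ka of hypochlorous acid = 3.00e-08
pH = 8.28

pKa = -log(3.00e-08) = 7.52. pH = pKa + log([A⁻]/[HA]) = 7.52 + log(1.682/0.294)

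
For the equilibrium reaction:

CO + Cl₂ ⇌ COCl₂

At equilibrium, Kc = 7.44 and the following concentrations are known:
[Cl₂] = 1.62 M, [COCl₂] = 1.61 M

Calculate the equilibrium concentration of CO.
[CO] = 0.1336 M

Kc = ([COCl₂]) / ([CO] × [Cl₂]) = 7.44
[CO]^1 = (product terms)/(Kc · other reactant terms) = 1.61 / (7.44 · 1.62) = 0.13358
[CO] = 0.1336 M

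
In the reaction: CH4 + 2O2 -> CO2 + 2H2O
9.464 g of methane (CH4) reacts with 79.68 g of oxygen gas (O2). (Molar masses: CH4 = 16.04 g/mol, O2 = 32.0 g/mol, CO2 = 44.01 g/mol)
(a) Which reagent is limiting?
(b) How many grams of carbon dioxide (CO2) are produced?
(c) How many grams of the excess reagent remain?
(a) CH4, (b) 25.97 g, (c) 41.92 g

Moles of CH4 = 9.464 g ÷ 16.04 g/mol = 0.590025 mol
Moles of O2 = 79.68 g ÷ 32.0 g/mol = 2.49 mol
Moles ÷ coefficient: CH4: 0.590025/1 = 0.59, O2: 2.49/2 = 1.245
(a) CH4 has the smaller value, so CH4 is the limiting reagent.
(b) Moles of CO2 = 0.590025 mol CH4 × (1/1) = 0.590025 mol; mass = 0.590025 mol × 44.01 g/mol = 25.97 g
(c) O2 consumed = 0.590025 × (2/1) = 1.18005 mol; remaining = 2.49 − 1.18005 = 1.30995 mol; mass = 1.30995 mol × 32.0 g/mol = 41.92 g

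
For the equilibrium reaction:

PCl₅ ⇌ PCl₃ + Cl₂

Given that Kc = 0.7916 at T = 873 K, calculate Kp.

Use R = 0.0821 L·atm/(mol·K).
K_p = 56.7366

Δn = (moles gaseous products) − (moles gaseous reactants) = 1
T = 873 K; RT = 0.0821 × 873 = 71.6733
Kp = Kc·(RT)^Δn = 0.7916 × (71.6733)^1 = 0.7916 × 71.6733 = 56.7366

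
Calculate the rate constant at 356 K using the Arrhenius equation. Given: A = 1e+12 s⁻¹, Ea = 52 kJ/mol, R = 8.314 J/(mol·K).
2.34e+04 s⁻¹

k = A·exp(-Ea/(R·T)) = 1e+12·exp(-52000/(8.314·356)) = 1e+12·exp(-17.5688) = 1e+12·2.3439e-08 = 2.34e+04 s⁻¹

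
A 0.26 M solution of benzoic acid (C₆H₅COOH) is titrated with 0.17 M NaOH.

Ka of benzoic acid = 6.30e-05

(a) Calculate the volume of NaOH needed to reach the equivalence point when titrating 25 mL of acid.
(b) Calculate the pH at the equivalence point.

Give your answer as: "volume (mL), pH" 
V = 38.2 mL, pH = 8.61

(a) At equivalence: moles acid = moles base.
moles acid = 0.26 × 0.025 = 0.0065 mol; V_NaOH = 0.0065/0.17 = 0.03824 L = 38.2 mL.
(b) At equivalence, all acid → conjugate base A⁻ at [A⁻] = 0.0065/0.06324 = 0.1028 M.
Kb = Kw/Ka = 1.0e-14/6.30e-05 = 1.587e-10; [OH⁻] = √(Kb·[A⁻]) = 4.039e-06; pOH = 5.39; pH = 14 − pOH = 8.61.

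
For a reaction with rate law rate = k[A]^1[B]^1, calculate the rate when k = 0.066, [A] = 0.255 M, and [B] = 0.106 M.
0.001784 M/s

rate = k·[A]^1·[B]^1 = 0.066·(0.255)^1·(0.106)^1 = 0.066·0.255·0.106 = 0.001784 M/s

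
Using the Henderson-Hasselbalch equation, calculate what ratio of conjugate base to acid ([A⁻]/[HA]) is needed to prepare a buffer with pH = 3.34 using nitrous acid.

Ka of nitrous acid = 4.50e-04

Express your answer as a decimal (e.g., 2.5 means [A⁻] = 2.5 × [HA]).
[A⁻]/[HA] = 0.984

pKa = −log(4.50e-04) = 3.3468. pH = pKa + log([A⁻]/[HA]). 3.34 = 3.3468 + log(ratio). log(ratio) = 3.34 − 3.3468 = -0.0068. ratio = 10^(-0.0068) = 0.984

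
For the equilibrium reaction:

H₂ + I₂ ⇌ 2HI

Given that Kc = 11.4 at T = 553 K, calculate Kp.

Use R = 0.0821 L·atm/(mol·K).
K_p = 11.4000

Δn = (moles gaseous products) − (moles gaseous reactants) = 0
T = 553 K; RT = 0.0821 × 553 = 45.4013
Kp = Kc·(RT)^Δn = 11.4 × (45.4013)^0 = 11.4 × 1 = 11.4000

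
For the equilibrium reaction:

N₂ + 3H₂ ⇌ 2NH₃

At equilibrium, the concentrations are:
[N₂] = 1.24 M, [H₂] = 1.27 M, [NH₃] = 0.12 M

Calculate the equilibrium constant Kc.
K_c = 5.67e-03

Kc = ([NH₃]^2) / ([N₂] × [H₂]^3)
   = ((0.12)^2) / ((1.24)·(1.27)^3)
   = 0.0144 / 2.54 = 5.67e-03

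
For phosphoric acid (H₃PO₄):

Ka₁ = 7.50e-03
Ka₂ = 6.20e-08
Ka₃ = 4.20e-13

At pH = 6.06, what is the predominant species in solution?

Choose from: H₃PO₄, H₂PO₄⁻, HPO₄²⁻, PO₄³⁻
H₂PO₄⁻

pKa1 = 2.12, pKa2 = 7.21, pKa3 = 12.38. Each pKa is the crossover between adjacent species; pH = 6.06 lies in the region where H₂PO₄⁻ predominates.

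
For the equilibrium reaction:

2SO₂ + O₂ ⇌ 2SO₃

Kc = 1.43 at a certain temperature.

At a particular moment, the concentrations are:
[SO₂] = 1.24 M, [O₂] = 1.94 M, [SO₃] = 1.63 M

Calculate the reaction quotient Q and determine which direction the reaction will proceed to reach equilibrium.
Q = 0.891, Q < K, reaction proceeds forward (toward products)

Q = ([SO₃]^2) / ([SO₂]^2 × [O₂])
  = ((1.63)^2) / ((1.24)^2·(1.94)) = 2.6569/2.9829 = 0.8907
Since Q = 0.8907 < Kc = 1.43, the reaction proceeds forward (toward products) to reach equilibrium.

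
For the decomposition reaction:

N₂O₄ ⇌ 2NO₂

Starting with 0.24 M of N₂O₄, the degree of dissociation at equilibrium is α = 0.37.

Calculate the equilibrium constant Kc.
K_c = 0.2086

x = α·[A]₀ = 0.37 × 0.24 = 0.0888 M dissociated.
At eq: [N₂O₄] = 0.24 − 0.0888 = 0.1512 M; [NO₂] = 2x = 0.1776 M.
Kc = [NO₂]²/[N₂O₄] = (0.1776)²/0.1512 = 0.2086.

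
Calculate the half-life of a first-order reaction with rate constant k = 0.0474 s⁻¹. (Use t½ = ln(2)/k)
14.62 s

t½ = ln(2)/k = 0.6931/0.0474 = 14.62 s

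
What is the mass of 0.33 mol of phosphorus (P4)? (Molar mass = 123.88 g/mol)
Mass = 0.33 mol × 123.88 g/mol = 40.88 g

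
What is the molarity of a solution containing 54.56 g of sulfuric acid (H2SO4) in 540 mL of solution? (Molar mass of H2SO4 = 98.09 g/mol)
Moles of H2SO4 = 54.56 g ÷ 98.09 g/mol = 0.556224 mol
Volume = 540 mL = 0.54 L
Molarity = 0.556224 mol ÷ 0.54 L = 1.03 M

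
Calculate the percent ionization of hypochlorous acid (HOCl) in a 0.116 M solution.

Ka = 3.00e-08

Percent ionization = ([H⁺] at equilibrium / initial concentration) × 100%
Percent ionization = 0.0508%

Let x = [H⁺]. Ka = x²/(C - x) ⇒ x² + (3.00e-08)x - (3.00e-08)(0.116) = 0. x = 5.8977e-05. Percent = (5.8977e-05/0.116) × 100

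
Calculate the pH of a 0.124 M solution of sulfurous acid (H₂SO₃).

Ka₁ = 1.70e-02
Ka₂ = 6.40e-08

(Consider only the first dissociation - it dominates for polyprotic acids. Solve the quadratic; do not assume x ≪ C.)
pH = 1.42

x² + Ka₁·x − Ka₁·C = 0 with Ka₁ = 1.70e-02, C = 0.124.
x = (−Ka₁ + √(Ka₁² + 4·Ka₁·C))/2 = 3.8193e-02 M, so pH = 1.42.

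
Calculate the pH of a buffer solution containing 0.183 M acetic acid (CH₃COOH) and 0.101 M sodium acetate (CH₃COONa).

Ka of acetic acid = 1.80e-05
pH = 4.49

pKa = -log(1.80e-05) = 4.74. pH = pKa + log([A⁻]/[HA]) = 4.74 + log(0.101/0.183)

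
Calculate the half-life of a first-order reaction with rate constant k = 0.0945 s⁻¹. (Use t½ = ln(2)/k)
7.33 s

t½ = ln(2)/k = 0.6931/0.0945 = 7.33 s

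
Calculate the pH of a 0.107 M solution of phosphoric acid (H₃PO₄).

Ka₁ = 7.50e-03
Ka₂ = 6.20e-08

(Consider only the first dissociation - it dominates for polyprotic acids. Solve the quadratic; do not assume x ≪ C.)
pH = 1.61

x² + Ka₁·x − Ka₁·C = 0 with Ka₁ = 7.50e-03, C = 0.107.
x = (−Ka₁ + √(Ka₁² + 4·Ka₁·C))/2 = 2.4826e-02 M, so pH = 1.61.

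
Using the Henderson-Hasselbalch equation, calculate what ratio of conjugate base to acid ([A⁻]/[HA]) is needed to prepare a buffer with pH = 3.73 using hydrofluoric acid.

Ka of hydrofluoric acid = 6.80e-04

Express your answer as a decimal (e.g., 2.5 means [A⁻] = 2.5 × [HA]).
[A⁻]/[HA] = 3.652

pKa = −log(6.80e-04) = 3.1675. pH = pKa + log([A⁻]/[HA]). 3.73 = 3.1675 + log(ratio). log(ratio) = 3.73 − 3.1675 = 0.5625. ratio = 10^(0.5625) = 3.652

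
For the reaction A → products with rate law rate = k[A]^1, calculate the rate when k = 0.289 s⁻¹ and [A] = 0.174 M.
0.05029 M/s

rate = k·[A]^1 = 0.289·(0.174)^1 = 0.289·0.174 = 0.05029 M/s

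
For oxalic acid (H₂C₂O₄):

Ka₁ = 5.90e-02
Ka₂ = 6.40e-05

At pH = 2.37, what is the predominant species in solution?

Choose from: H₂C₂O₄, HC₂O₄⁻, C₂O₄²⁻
HC₂O₄⁻

pKa1 = 1.23, pKa2 = 4.19. Each pKa is the crossover between adjacent species; pH = 2.37 lies in the region where HC₂O₄⁻ predominates.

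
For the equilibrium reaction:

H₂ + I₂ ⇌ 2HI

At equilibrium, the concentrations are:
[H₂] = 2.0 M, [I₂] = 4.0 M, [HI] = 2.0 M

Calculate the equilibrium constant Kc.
K_c = 0.5000

Kc = ([HI]^2) / ([H₂] × [I₂])
   = ((2.0)^2) / ((2.0)·(4.0))
   = 4 / 8 = 0.5000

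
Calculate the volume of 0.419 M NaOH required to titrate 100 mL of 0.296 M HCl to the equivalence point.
V_{base} = 70.6 mL

At equivalence: moles acid = moles base.
moles HCl = 0.296 M × 0.1 L = 0.0296 mol
V_NaOH = 0.0296 mol ÷ 0.419 M = 0.07064 L = 70.6 mL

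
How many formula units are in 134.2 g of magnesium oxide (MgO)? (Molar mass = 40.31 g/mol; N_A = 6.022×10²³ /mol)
Moles = 134.2 g ÷ 40.31 g/mol = 3.3292 mol
Formula units = 3.3292 mol × 6.022×10²³ /mol = 2.005e+24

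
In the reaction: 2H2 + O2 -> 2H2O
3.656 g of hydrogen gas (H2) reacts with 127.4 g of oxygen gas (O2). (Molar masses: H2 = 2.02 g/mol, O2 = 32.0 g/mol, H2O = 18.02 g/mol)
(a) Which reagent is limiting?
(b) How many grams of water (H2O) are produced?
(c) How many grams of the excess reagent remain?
(a) H2, (b) 32.61 g, (c) 98.44 g

Moles of H2 = 3.656 g ÷ 2.02 g/mol = 1.8099 mol
Moles of O2 = 127.4 g ÷ 32.0 g/mol = 3.98125 mol
Moles ÷ coefficient: H2: 1.8099/2 = 0.905, O2: 3.98125/1 = 3.981
(a) H2 has the smaller value, so H2 is the limiting reagent.
(b) Moles of H2O = 1.8099 mol H2 × (2/2) = 1.8099 mol; mass = 1.8099 mol × 18.02 g/mol = 32.61 g
(c) O2 consumed = 1.8099 × (1/2) = 0.90495 mol; remaining = 3.98125 − 0.90495 = 3.0763 mol; mass = 3.0763 mol × 32.0 g/mol = 98.44 g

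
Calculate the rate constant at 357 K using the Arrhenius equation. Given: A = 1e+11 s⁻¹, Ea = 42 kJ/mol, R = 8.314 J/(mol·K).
7.15e+04 s⁻¹

k = A·exp(-Ea/(R·T)) = 1e+11·exp(-42000/(8.314·357)) = 1e+11·exp(-14.1505) = 1e+11·7.1536e-07 = 7.15e+04 s⁻¹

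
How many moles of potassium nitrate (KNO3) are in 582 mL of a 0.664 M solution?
Moles = Molarity × Volume (L)
Moles = 0.664 M × 0.582 L = 0.3864 mol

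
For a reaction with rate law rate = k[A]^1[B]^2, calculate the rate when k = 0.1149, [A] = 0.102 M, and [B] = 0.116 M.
0.0001577 M/s

rate = k·[A]^1·[B]^2 = 0.1149·(0.102)^1·(0.116)^2 = 0.1149·0.102·0.013456 = 0.0001577 M/s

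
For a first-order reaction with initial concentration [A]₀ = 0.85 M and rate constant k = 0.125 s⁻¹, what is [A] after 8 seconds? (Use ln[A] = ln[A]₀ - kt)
0.3127 M

ln[A] = ln[A]₀ - k·t = ln(0.85) - (0.125)·(8) = -0.1625 - 1.0000 = -1.1625
[A] = e^(-1.1625) = 0.3127 M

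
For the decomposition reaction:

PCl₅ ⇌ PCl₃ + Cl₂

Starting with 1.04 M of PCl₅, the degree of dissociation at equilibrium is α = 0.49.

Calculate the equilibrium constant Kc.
K_c = 0.4896

x = α·[A]₀ = 0.49 × 1.04 = 0.5096 M dissociated.
At eq: [PCl₅] = 1.04 − 0.5096 = 0.5304 M; [PCl₃] = [Cl₂] = x = 0.5096 M.
Kc = [PCl₃][Cl₂]/[PCl₅] = (0.5096)²/0.5304 = 0.4896.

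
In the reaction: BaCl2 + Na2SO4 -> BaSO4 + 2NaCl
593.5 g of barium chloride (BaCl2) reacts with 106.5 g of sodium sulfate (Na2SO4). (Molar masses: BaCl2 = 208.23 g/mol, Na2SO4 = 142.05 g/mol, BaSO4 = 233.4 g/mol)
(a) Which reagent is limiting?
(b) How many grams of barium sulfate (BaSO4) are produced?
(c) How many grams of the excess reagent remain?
(a) Na2SO4, (b) 175 g, (c) 437.4 g

Moles of BaCl2 = 593.5 g ÷ 208.23 g/mol = 2.85021 mol
Moles of Na2SO4 = 106.5 g ÷ 142.05 g/mol = 0.749736 mol
Moles ÷ coefficient: BaCl2: 2.85021/1 = 2.85, Na2SO4: 0.749736/1 = 0.7497
(a) Na2SO4 has the smaller value, so Na2SO4 is the limiting reagent.
(b) Moles of BaSO4 = 0.749736 mol Na2SO4 × (1/1) = 0.749736 mol; mass = 0.749736 mol × 233.4 g/mol = 175 g
(c) BaCl2 consumed = 0.749736 × (1/1) = 0.749736 mol; remaining = 2.85021 − 0.749736 = 2.10048 mol; mass = 2.10048 mol × 208.23 g/mol = 437.4 g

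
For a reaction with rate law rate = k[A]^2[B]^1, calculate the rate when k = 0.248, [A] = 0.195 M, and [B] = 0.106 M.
0.0009996 M/s

rate = k·[A]^2·[B]^1 = 0.248·(0.195)^2·(0.106)^1 = 0.248·0.038025·0.106 = 0.0009996 M/s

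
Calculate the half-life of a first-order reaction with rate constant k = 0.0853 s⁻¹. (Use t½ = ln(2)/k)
8.13 s

t½ = ln(2)/k = 0.6931/0.0853 = 8.13 s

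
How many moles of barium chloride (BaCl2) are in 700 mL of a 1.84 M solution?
Moles = Molarity × Volume (L)
Moles = 1.84 M × 0.7 L = 1.288 mol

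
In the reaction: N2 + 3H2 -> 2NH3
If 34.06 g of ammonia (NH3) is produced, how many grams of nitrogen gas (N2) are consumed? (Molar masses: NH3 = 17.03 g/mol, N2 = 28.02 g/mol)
Moles of NH3 = 34.06 g ÷ 17.03 g/mol = 2 mol
Mole ratio: 1 mol N2 / 2 mol NH3
Moles of N2 = 2 × (1/2) = 1 mol
Mass of N2 = 1 mol × 28.02 g/mol = 28.02 g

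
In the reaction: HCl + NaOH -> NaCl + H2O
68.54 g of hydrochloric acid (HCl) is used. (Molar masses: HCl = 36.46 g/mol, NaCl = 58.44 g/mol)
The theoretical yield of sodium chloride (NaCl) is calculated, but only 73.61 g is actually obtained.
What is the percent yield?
Moles of HCl = 68.54 g ÷ 36.46 g/mol = 1.87987 mol
Mole ratio: 1 mol NaCl / 1 mol HCl
Moles of NaCl = 1.87987 × (1/1) = 1.87987 mol
Theoretical yield = 1.87987 mol × 58.44 g/mol = 109.86 g
Actual yield = 73.61 g
Percent yield = (73.61 / 109.86) × 100% = 67.0%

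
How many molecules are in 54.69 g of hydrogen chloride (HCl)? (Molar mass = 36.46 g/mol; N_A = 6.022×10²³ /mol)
Moles = 54.69 g ÷ 36.46 g/mol = 1.5 mol
Molecules = 1.5 mol × 6.022×10²³ /mol = 9.033e+23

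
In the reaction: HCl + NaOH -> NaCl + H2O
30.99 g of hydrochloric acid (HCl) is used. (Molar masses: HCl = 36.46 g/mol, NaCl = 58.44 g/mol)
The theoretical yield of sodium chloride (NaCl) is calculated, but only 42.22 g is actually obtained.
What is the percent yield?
Moles of HCl = 30.99 g ÷ 36.46 g/mol = 0.849973 mol
Mole ratio: 1 mol NaCl / 1 mol HCl
Moles of NaCl = 0.849973 × (1/1) = 0.849973 mol
Theoretical yield = 0.849973 mol × 58.44 g/mol = 49.672 g
Actual yield = 42.22 g
Percent yield = (42.22 / 49.672) × 100% = 85.0%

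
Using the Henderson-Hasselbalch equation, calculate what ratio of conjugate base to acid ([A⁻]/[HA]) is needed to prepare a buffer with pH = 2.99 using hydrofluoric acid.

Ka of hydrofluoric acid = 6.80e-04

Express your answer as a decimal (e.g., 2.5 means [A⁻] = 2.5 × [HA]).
[A⁻]/[HA] = 0.665

pKa = −log(6.80e-04) = 3.1675. pH = pKa + log([A⁻]/[HA]). 2.99 = 3.1675 + log(ratio). log(ratio) = 2.99 − 3.1675 = -0.1775. ratio = 10^(-0.1775) = 0.665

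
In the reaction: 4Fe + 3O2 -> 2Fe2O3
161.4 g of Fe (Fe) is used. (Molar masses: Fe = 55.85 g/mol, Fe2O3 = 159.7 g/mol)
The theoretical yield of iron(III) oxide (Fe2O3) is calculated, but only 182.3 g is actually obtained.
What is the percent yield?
Moles of Fe = 161.4 g ÷ 55.85 g/mol = 2.88988 mol
Mole ratio: 2 mol Fe2O3 / 4 mol Fe
Moles of Fe2O3 = 2.88988 × (2/4) = 1.44494 mol
Theoretical yield = 1.44494 mol × 159.7 g/mol = 230.76 g
Actual yield = 182.3 g
Percent yield = (182.3 / 230.76) × 100% = 79.0%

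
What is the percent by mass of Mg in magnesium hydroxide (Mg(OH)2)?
Mass of Mg in formula = 24.31 × 1 = 24.31 g/mol
Molar mass = 58.33 g/mol
% Mg = (24.31/58.33) × 100% = 41.68%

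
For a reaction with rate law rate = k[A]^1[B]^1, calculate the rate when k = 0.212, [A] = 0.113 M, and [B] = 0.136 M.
0.003258 M/s

rate = k·[A]^1·[B]^1 = 0.212·(0.113)^1·(0.136)^1 = 0.212·0.113·0.136 = 0.003258 M/s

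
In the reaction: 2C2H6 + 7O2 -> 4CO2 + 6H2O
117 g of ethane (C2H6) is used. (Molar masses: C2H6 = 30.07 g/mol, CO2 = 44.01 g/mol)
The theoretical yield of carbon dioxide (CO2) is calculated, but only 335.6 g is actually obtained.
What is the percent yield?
Moles of C2H6 = 117 g ÷ 30.07 g/mol = 3.89092 mol
Mole ratio: 4 mol CO2 / 2 mol C2H6
Moles of CO2 = 3.89092 × (4/2) = 7.78184 mol
Theoretical yield = 7.78184 mol × 44.01 g/mol = 342.48 g
Actual yield = 335.6 g
Percent yield = (335.6 / 342.48) × 100% = 98.0%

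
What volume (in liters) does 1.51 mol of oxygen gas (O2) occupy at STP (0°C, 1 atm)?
At STP, 1 mol of gas occupies 22.4 L
Volume = 1.51 mol × 22.4 L/mol = 33.82 L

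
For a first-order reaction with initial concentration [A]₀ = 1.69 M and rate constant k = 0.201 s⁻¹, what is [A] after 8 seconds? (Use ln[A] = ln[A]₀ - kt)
0.3385 M

ln[A] = ln[A]₀ - k·t = ln(1.69) - (0.201)·(8) = 0.5247 - 1.6080 = -1.0833
[A] = e^(-1.0833) = 0.3385 M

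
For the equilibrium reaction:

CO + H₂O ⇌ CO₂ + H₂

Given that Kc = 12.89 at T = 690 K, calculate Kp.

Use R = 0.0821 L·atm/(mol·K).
K_p = 12.8900

Δn = (moles gaseous products) − (moles gaseous reactants) = 0
T = 690 K; RT = 0.0821 × 690 = 56.649
Kp = Kc·(RT)^Δn = 12.89 × (56.649)^0 = 12.89 × 1 = 12.8900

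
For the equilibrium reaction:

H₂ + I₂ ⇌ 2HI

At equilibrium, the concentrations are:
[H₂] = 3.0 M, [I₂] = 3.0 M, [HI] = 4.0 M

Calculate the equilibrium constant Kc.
K_c = 1.7778

Kc = ([HI]^2) / ([H₂] × [I₂])
   = ((4.0)^2) / ((3.0)·(3.0))
   = 16 / 9 = 1.7778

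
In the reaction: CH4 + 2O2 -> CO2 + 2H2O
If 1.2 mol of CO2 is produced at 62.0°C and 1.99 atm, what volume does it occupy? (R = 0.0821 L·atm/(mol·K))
T = 62.0°C + 273.15 = 335.15 K
V = nRT/P = (1.2 × 0.0821 × 335.15) / 1.99
V = 16.59 L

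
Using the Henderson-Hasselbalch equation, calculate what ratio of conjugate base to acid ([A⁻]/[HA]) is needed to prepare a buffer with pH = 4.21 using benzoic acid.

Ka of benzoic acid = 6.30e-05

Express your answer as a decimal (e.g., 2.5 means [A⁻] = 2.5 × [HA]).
[A⁻]/[HA] = 1.022

pKa = −log(6.30e-05) = 4.2007. pH = pKa + log([A⁻]/[HA]). 4.21 = 4.2007 + log(ratio). log(ratio) = 4.21 − 4.2007 = 0.0093. ratio = 10^(0.0093) = 1.022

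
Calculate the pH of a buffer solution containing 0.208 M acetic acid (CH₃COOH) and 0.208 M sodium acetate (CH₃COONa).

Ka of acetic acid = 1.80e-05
pH = 4.74

pKa = -log(1.80e-05) = 4.74. pH = pKa + log([A⁻]/[HA]) = 4.74 + log(0.208/0.208)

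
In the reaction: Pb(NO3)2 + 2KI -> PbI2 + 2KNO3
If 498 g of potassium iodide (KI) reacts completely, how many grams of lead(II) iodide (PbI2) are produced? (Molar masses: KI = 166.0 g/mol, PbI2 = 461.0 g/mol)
Moles of KI = 498 g ÷ 166.0 g/mol = 3 mol
Mole ratio: 1 mol PbI2 / 2 mol KI
Moles of PbI2 = 3 × (1/2) = 1.5 mol
Mass of PbI2 = 1.5 mol × 461.0 g/mol = 691.5 g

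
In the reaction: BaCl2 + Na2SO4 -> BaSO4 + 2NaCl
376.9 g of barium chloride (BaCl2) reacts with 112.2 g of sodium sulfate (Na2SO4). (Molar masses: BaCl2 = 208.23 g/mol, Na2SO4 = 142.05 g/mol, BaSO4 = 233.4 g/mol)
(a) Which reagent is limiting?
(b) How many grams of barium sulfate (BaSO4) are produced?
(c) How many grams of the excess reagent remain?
(a) Na2SO4, (b) 184.4 g, (c) 212.4 g

Moles of BaCl2 = 376.9 g ÷ 208.23 g/mol = 1.81002 mol
Moles of Na2SO4 = 112.2 g ÷ 142.05 g/mol = 0.789863 mol
Moles ÷ coefficient: BaCl2: 1.81002/1 = 1.81, Na2SO4: 0.789863/1 = 0.7899
(a) Na2SO4 has the smaller value, so Na2SO4 is the limiting reagent.
(b) Moles of BaSO4 = 0.789863 mol Na2SO4 × (1/1) = 0.789863 mol; mass = 0.789863 mol × 233.4 g/mol = 184.4 g
(c) BaCl2 consumed = 0.789863 × (1/1) = 0.789863 mol; remaining = 1.81002 − 0.789863 = 1.02016 mol; mass = 1.02016 mol × 208.23 g/mol = 212.4 g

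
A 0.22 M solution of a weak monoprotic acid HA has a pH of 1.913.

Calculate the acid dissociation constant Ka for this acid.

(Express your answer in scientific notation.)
K_a = 7.18e-04

[H⁺] = 10^(−pH) = 10^(−1.913) = 1.222e-02 M. For HA ⇌ H⁺ + A⁻, Ka = x²/(C − x) = (1.222e-02)²/(0.22 − 1.222e-02) = 7.18e-04.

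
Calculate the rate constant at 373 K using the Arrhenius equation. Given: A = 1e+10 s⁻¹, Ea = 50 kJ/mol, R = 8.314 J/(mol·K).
9.95e+02 s⁻¹

k = A·exp(-Ea/(R·T)) = 1e+10·exp(-50000/(8.314·373)) = 1e+10·exp(-16.1232) = 1e+10·9.9491e-08 = 9.95e+02 s⁻¹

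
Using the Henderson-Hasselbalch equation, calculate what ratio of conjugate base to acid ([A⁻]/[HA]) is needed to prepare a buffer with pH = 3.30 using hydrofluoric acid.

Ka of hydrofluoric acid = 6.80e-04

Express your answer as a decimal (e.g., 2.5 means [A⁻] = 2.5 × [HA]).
[A⁻]/[HA] = 1.357

pKa = −log(6.80e-04) = 3.1675. pH = pKa + log([A⁻]/[HA]). 3.30 = 3.1675 + log(ratio). log(ratio) = 3.30 − 3.1675 = 0.1325. ratio = 10^(0.1325) = 1.357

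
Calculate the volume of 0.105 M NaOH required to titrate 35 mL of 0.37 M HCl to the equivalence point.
V_{base} = 123.3 mL

At equivalence: moles acid = moles base.
moles HCl = 0.37 M × 0.035 L = 0.01295 mol
V_NaOH = 0.01295 mol ÷ 0.105 M = 0.1233 L = 123.3 mL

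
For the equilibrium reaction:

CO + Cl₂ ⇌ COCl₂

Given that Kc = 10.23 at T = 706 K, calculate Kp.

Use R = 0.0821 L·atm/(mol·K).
K_p = 0.1765

Δn = (moles gaseous products) − (moles gaseous reactants) = -1
T = 706 K; RT = 0.0821 × 706 = 57.9626
Kp = Kc·(RT)^Δn = 10.23 × (57.9626)^-1 = 10.23 × 0.0172525 = 0.1765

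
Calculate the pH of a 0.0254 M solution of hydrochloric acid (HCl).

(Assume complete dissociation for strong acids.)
pH = 1.60

[H⁺] = 0.0254 M for strong acid. pH = -log[H⁺] = -log(0.0254)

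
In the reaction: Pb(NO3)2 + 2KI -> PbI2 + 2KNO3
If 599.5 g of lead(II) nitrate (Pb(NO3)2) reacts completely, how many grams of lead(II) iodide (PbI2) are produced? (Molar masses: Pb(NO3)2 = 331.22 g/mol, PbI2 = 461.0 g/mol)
Moles of Pb(NO3)2 = 599.5 g ÷ 331.22 g/mol = 1.80998 mol
Mole ratio: 1 mol PbI2 / 1 mol Pb(NO3)2
Moles of PbI2 = 1.80998 × (1/1) = 1.80998 mol
Mass of PbI2 = 1.80998 mol × 461.0 g/mol = 834.4 g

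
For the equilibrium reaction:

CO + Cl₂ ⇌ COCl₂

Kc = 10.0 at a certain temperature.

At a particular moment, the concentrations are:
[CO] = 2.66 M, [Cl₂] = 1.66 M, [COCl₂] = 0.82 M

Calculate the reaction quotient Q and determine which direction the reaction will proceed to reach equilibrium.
Q = 0.186, Q < K, reaction proceeds forward (toward products)

Q = ([COCl₂]) / ([CO] × [Cl₂])
  = ((0.82)) / ((2.66)·(1.66)) = 0.82/4.4156 = 0.1857
Since Q = 0.1857 < Kc = 10.0, the reaction proceeds forward (toward products) to reach equilibrium.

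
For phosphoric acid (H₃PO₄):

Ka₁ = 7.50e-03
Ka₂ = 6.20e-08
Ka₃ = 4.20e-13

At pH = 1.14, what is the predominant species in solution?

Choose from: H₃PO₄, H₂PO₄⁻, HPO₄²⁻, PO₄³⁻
H₃PO₄

pKa1 = 2.12, pKa2 = 7.21, pKa3 = 12.38. Each pKa is the crossover between adjacent species; pH = 1.14 lies in the region where H₃PO₄ predominates.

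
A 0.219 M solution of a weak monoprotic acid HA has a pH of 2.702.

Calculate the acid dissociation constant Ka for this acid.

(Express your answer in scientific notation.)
K_a = 1.82e-05

[H⁺] = 10^(−pH) = 10^(−2.702) = 1.986e-03 M. For HA ⇌ H⁺ + A⁻, Ka = x²/(C − x) = (1.986e-03)²/(0.219 − 1.986e-03) = 1.82e-05.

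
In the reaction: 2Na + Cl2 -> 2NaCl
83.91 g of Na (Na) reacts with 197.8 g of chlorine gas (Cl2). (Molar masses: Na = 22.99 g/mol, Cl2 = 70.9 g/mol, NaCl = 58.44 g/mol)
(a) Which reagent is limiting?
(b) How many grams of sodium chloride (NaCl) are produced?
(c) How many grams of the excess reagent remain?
(a) Na, (b) 213.3 g, (c) 68.41 g

Moles of Na = 83.91 g ÷ 22.99 g/mol = 3.64985 mol
Moles of Cl2 = 197.8 g ÷ 70.9 g/mol = 2.78984 mol
Moles ÷ coefficient: Na: 3.64985/2 = 1.825, Cl2: 2.78984/1 = 2.79
(a) Na has the smaller value, so Na is the limiting reagent.
(b) Moles of NaCl = 3.64985 mol Na × (2/2) = 3.64985 mol; mass = 3.64985 mol × 58.44 g/mol = 213.3 g
(c) Cl2 consumed = 3.64985 × (1/2) = 1.82492 mol; remaining = 2.78984 − 1.82492 = 0.964921 mol; mass = 0.964921 mol × 70.9 g/mol = 68.41 g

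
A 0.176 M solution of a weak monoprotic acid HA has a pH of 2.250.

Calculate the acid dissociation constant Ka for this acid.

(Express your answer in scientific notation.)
K_a = 1.86e-04

[H⁺] = 10^(−pH) = 10^(−2.250) = 5.623e-03 M. For HA ⇌ H⁺ + A⁻, Ka = x²/(C − x) = (5.623e-03)²/(0.176 − 5.623e-03) = 1.86e-04.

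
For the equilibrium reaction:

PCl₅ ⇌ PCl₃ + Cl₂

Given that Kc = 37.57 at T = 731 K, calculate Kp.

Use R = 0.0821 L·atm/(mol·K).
K_p = 2.25e+03

Δn = (moles gaseous products) − (moles gaseous reactants) = 1
T = 731 K; RT = 0.0821 × 731 = 60.0151
Kp = Kc·(RT)^Δn = 37.57 × (60.0151)^1 = 37.57 × 60.0151 = 2.25e+03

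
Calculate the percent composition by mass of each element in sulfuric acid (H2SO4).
H: 2.06%, S: 32.69%, O: 65.25%

Molar mass of H2SO4 = 98.09 g/mol
% H = (2 × 1.008) / 98.09 × 100% = 2.016 / 98.09 × 100% = 2.06%
% S = (1 × 32.07) / 98.09 × 100% = 32.07 / 98.09 × 100% = 32.69%
% O = (4 × 16.0) / 98.09 × 100% = 64 / 98.09 × 100% = 65.25%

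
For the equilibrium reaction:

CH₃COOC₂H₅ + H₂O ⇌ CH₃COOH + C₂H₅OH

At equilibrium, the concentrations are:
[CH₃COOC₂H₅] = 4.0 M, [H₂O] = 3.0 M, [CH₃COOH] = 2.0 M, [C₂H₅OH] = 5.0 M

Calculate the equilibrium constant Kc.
K_c = 0.8333

Kc = ([CH₃COOH] × [C₂H₅OH]) / ([CH₃COOC₂H₅] × [H₂O])
   = ((2.0)·(5.0)) / ((4.0)·(3.0))
   = 10 / 12 = 0.8333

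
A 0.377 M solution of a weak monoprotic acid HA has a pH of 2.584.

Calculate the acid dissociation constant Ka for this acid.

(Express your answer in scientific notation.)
K_a = 1.81e-05

[H⁺] = 10^(−pH) = 10^(−2.584) = 2.606e-03 M. For HA ⇌ H⁺ + A⁻, Ka = x²/(C − x) = (2.606e-03)²/(0.377 − 2.606e-03) = 1.81e-05.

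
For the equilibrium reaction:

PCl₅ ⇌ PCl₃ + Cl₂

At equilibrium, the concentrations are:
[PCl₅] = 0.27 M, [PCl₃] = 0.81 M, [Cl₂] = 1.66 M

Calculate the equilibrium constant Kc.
K_c = 4.9800

Kc = ([PCl₃] × [Cl₂]) / ([PCl₅])
   = ((0.81)·(1.66)) / ((0.27))
   = 1.3446 / 0.27 = 4.9800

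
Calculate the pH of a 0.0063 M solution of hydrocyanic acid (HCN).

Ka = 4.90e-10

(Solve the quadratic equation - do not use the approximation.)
pH = 5.76

x² + Ka×x - Ka×C = 0. Using quadratic formula: [H⁺] = 1.7567e-06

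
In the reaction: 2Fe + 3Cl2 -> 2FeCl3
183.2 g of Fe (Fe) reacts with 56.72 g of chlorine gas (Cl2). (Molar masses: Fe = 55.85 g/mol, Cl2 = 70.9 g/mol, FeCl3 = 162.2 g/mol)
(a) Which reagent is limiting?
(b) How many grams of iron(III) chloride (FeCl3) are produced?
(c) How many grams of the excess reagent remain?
(a) Cl2, (b) 86.51 g, (c) 153.4 g

Moles of Fe = 183.2 g ÷ 55.85 g/mol = 3.28021 mol
Moles of Cl2 = 56.72 g ÷ 70.9 g/mol = 0.8 mol
Moles ÷ coefficient: Fe: 3.28021/2 = 1.64, Cl2: 0.8/3 = 0.2667
(a) Cl2 has the smaller value, so Cl2 is the limiting reagent.
(b) Moles of FeCl3 = 0.8 mol Cl2 × (2/3) = 0.533333 mol; mass = 0.533333 mol × 162.2 g/mol = 86.51 g
(c) Fe consumed = 0.8 × (2/3) = 0.533333 mol; remaining = 3.28021 − 0.533333 = 2.74688 mol; mass = 2.74688 mol × 55.85 g/mol = 153.4 g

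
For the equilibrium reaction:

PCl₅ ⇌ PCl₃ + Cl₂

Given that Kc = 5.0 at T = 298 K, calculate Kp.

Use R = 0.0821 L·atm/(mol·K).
K_p = 122.3290

Δn = (moles gaseous products) − (moles gaseous reactants) = 1
T = 298 K; RT = 0.0821 × 298 = 24.4658
Kp = Kc·(RT)^Δn = 5.0 × (24.4658)^1 = 5.0 × 24.4658 = 122.3290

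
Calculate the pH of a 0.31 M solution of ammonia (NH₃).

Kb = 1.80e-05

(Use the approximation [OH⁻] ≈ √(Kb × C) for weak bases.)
pH = 11.37

[OH⁻] = √(Kb × C) = √(1.80e-05 × 0.31) = 2.3622e-03. pOH = 2.63, pH = 14 - pOH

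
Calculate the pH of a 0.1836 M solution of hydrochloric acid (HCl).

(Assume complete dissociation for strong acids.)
pH = 0.74

[H⁺] = 0.1836 M for strong acid. pH = -log[H⁺] = -log(0.1836)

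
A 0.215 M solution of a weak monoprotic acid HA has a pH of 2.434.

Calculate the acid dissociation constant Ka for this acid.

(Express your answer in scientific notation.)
K_a = 6.41e-05

[H⁺] = 10^(−pH) = 10^(−2.434) = 3.681e-03 M. For HA ⇌ H⁺ + A⁻, Ka = x²/(C − x) = (3.681e-03)²/(0.215 − 3.681e-03) = 6.41e-05.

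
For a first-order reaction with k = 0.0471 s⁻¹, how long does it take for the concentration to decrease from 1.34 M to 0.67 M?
14.72 s

From ln[A] = ln[A]₀ - k·t: t = ln([A]₀/[A])/k = ln(1.34/0.67)/0.0471 = ln(2.0000)/0.0471 = 0.6931/0.0471 = 14.72 s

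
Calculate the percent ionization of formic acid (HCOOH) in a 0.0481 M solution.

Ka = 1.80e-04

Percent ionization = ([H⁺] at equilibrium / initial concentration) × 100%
Percent ionization = 5.93%

Let x = [H⁺]. Ka = x²/(C - x) ⇒ x² + (1.80e-04)x - (1.80e-04)(0.0481) = 0. x = 2.8538e-03. Percent = (2.8538e-03/0.0481) × 100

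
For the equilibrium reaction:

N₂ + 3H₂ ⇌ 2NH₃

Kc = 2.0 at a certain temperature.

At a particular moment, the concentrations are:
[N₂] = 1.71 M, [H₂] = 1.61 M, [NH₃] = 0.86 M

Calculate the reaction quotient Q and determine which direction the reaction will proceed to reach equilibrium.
Q = 0.104, Q < K, reaction proceeds forward (toward products)

Q = ([NH₃]^2) / ([N₂] × [H₂]^3)
  = ((0.86)^2) / ((1.71)·(1.61)^3) = 0.7396/7.1363 = 0.1036
Since Q = 0.1036 < Kc = 2.0, the reaction proceeds forward (toward products) to reach equilibrium.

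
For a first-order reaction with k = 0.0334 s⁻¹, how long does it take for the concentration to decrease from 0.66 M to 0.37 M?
17.33 s

From ln[A] = ln[A]₀ - k·t: t = ln([A]₀/[A])/k = ln(0.66/0.37)/0.0334 = ln(1.7838)/0.0334 = 0.5787/0.0334 = 17.33 s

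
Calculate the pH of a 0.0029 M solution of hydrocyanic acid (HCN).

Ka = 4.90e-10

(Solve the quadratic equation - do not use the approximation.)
pH = 5.92

x² + Ka×x - Ka×C = 0. Using quadratic formula: [H⁺] = 1.1918e-06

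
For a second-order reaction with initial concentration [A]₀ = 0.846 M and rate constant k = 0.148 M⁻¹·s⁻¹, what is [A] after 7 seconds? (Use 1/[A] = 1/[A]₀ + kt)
0.4508 M

1/[A] = 1/[A]₀ + k·t = 1/0.846 + (0.148)·(7) = 1.1820 + 1.0360 = 2.2180
[A] = 1/2.2180 = 0.4508 M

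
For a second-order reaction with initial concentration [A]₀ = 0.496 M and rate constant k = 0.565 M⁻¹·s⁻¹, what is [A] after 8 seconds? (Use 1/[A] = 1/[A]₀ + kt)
0.1530 M

1/[A] = 1/[A]₀ + k·t = 1/0.496 + (0.565)·(8) = 2.0161 + 4.5200 = 6.5361
[A] = 1/6.5361 = 0.1530 M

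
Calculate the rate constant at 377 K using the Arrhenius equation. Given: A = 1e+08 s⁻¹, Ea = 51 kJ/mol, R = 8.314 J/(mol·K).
8.58e+00 s⁻¹

k = A·exp(-Ea/(R·T)) = 1e+08·exp(-51000/(8.314·377)) = 1e+08·exp(-16.2712) = 1e+08·8.5807e-08 = 8.58e+00 s⁻¹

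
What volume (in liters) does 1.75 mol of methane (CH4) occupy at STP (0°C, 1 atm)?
At STP, 1 mol of gas occupies 22.4 L
Volume = 1.75 mol × 22.4 L/mol = 39.20 L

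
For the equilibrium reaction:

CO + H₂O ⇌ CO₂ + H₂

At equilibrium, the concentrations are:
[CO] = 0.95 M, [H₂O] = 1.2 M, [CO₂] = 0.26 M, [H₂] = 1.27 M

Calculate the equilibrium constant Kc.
K_c = 0.2896

Kc = ([CO₂] × [H₂]) / ([CO] × [H₂O])
   = ((0.26)·(1.27)) / ((0.95)·(1.2))
   = 0.3302 / 1.14 = 0.2896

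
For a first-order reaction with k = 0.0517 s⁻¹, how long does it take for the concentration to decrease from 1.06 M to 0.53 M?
13.41 s

From ln[A] = ln[A]₀ - k·t: t = ln([A]₀/[A])/k = ln(1.06/0.53)/0.0517 = ln(2.0000)/0.0517 = 0.6931/0.0517 = 13.41 s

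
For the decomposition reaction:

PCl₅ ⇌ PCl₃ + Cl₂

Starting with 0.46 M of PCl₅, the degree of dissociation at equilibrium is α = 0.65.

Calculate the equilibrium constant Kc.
K_c = 0.5553

x = α·[A]₀ = 0.65 × 0.46 = 0.299 M dissociated.
At eq: [PCl₅] = 0.46 − 0.299 = 0.161 M; [PCl₃] = [Cl₂] = x = 0.299 M.
Kc = [PCl₃][Cl₂]/[PCl₅] = (0.299)²/0.161 = 0.5553.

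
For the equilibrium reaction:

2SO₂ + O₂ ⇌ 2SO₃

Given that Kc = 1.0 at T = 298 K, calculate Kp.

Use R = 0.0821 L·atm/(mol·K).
K_p = 0.0409

Δn = (moles gaseous products) − (moles gaseous reactants) = -1
T = 298 K; RT = 0.0821 × 298 = 24.4658
Kp = Kc·(RT)^Δn = 1.0 × (24.4658)^-1 = 1.0 × 0.0408734 = 0.0409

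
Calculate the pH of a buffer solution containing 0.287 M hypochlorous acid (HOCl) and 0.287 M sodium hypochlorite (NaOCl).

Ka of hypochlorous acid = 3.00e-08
pH = 7.52

pKa = -log(3.00e-08) = 7.52. pH = pKa + log([A⁻]/[HA]) = 7.52 + log(0.287/0.287)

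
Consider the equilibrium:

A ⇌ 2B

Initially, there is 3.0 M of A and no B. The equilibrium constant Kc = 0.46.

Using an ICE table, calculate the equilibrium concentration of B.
[B] = 1.065 M

ICE: [A] = 3.0 − x, [B] = 2x.
Kc = (2x)²/(3.0 − x) = 0.46 ⇒ 4x² + 0.46x − 1.38 = 0.
x = (−0.46 + √(0.46² + 4·4·1.38))/(2·4) = (−0.46 + √22.292)/8 = 0.53267.
[B] = 2x = 1.065 M.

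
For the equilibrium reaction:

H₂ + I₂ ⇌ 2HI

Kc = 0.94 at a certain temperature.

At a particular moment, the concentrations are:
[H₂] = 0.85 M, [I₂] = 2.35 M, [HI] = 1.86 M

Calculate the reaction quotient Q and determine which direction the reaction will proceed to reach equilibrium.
Q = 1.732, Q > K, reaction proceeds reverse (toward reactants)

Q = ([HI]^2) / ([H₂] × [I₂])
  = ((1.86)^2) / ((0.85)·(2.35)) = 3.4596/1.9975 = 1.732
Since Q = 1.732 > Kc = 0.94, the reaction proceeds reverse (toward reactants) to reach equilibrium.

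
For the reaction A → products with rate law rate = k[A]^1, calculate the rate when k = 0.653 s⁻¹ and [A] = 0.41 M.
0.2677 M/s

rate = k·[A]^1 = 0.653·(0.41)^1 = 0.653·0.41 = 0.2677 M/s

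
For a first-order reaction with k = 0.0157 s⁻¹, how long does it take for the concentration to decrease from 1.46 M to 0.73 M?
44.15 s

From ln[A] = ln[A]₀ - k·t: t = ln([A]₀/[A])/k = ln(1.46/0.73)/0.0157 = ln(2.0000)/0.0157 = 0.6931/0.0157 = 44.15 s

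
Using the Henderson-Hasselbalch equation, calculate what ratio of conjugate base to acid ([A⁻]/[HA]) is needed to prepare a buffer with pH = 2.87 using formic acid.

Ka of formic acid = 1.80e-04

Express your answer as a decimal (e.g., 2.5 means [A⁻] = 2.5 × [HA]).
[A⁻]/[HA] = 0.133

pKa = −log(1.80e-04) = 3.7447. pH = pKa + log([A⁻]/[HA]). 2.87 = 3.7447 + log(ratio). log(ratio) = 2.87 − 3.7447 = -0.8747. ratio = 10^(-0.8747) = 0.133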